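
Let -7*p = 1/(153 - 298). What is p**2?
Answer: 1/1030225 ≈ 9.7066e-7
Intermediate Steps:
p = 1/1015 (p = -1/(7*(153 - 298)) = -1/7/(-145) = -1/7*(-1/145) = 1/1015 ≈ 0.00098522)
p**2 = (1/1015)**2 = 1/1030225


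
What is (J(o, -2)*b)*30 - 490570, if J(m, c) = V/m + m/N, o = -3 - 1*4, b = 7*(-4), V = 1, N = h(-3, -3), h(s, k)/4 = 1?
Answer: -488980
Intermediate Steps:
h(s, k) = 4 (h(s, k) = 4*1 = 4)
N = 4
b = -28
o = -7 (o = -3 - 4 = -7)
J(m, c) = 1/m + m/4
(J(o, -2)*b)*30 - 490570 = ((1/(-7) + (1/4)*(-7))*(-28))*30 - 490570 = ((-1/7 - 7/4)*(-28))*30 - 490570 = -53/28*(-28)*30 - 490570 = 53*30 - 490570 = 1590 - 490570 = -488980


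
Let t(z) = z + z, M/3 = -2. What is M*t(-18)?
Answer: 216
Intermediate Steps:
M = -6 (M = 3*(-2) = -6)
t(z) = 2*z
M*t(-18) = -12*(-18) = -6*(-36) = 216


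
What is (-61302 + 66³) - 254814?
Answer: -28620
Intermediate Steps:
(-61302 + 66³) - 254814 = (-61302 + 287496) - 254814 = 226194 - 254814 = -28620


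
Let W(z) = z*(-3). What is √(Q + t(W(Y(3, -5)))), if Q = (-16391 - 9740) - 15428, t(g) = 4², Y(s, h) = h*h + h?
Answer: I*√41543 ≈ 203.82*I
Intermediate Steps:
Y(s, h) = h + h² (Y(s, h) = h² + h = h + h²)
W(z) = -3*z
t(g) = 16
Q = -41559 (Q = -26131 - 15428 = -41559)
√(Q + t(W(Y(3, -5)))) = √(-41559 + 16) = √(-41543) = I*√41543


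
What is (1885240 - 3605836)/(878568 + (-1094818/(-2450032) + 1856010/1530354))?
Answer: -537602553231822624/274510281450924683 ≈ -1.9584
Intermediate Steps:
(1885240 - 3605836)/(878568 + (-1094818/(-2450032) + 1856010/1530354)) = -1720596/(878568 + (-1094818*(-1/2450032) + 1856010*(1/1530354))) = -1720596/(878568 + (547409/1225016 + 309335/255059)) = -1720596/(878568 + 518561916491/312451355944) = -1720596/274510281450924683/312451355944 = -1720596*312451355944/274510281450924683 = -537602553231822624/274510281450924683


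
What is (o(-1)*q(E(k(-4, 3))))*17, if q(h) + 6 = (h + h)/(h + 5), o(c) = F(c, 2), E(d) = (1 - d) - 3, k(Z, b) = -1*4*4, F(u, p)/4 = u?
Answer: 5848/19 ≈ 307.79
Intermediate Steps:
F(u, p) = 4*u
k(Z, b) = -16 (k(Z, b) = -4*4 = -16)
E(d) = -2 - d
o(c) = 4*c
q(h) = -6 + 2*h/(5 + h) (q(h) = -6 + (h + h)/(h + 5) = -6 + (2*h)/(5 + h) = -6 + 2*h/(5 + h))
(o(-1)*q(E(k(-4, 3))))*17 = ((4*(-1))*(2*(-15 - 2*(-2 - 1*(-16)))/(5 + (-2 - 1*(-16)))))*17 = -8*(-15 - 2*(-2 + 16))/(5 + (-2 + 16))*17 = -8*(-15 - 2*14)/(5 + 14)*17 = -8*(-15 - 28)/19*17 = -8*(-43)/19*17 = -4*(-86/19)*17 = (344/19)*17 = 5848/19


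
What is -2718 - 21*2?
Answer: -2760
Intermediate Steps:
-2718 - 21*2 = -2718 - 42 = -2760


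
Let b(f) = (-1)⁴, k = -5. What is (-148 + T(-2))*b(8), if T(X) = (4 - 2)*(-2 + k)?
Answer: -162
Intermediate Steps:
b(f) = 1
T(X) = -14 (T(X) = (4 - 2)*(-2 - 5) = 2*(-7) = -14)
(-148 + T(-2))*b(8) = (-148 - 14)*1 = -162*1 = -162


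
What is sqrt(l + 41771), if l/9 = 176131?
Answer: 5*sqrt(65078) ≈ 1275.5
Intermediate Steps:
l = 1585179 (l = 9*176131 = 1585179)
sqrt(l + 41771) = sqrt(1585179 + 41771) = sqrt(1626950) = 5*sqrt(65078)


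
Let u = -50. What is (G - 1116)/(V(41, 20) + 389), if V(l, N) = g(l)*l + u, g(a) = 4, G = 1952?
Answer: 836/503 ≈ 1.6620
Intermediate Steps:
V(l, N) = -50 + 4*l (V(l, N) = 4*l - 50 = -50 + 4*l)
(G - 1116)/(V(41, 20) + 389) = (1952 - 1116)/((-50 + 4*41) + 389) = 836/((-50 + 164) + 389) = 836/(114 + 389) = 836/503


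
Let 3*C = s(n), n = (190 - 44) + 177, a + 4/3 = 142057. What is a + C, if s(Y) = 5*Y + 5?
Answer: 427787/3 ≈ 1.4260e+5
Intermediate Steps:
a = 426167/3 (a = -4/3 + 142057 = 426167/3 ≈ 1.4206e+5)
n = 323 (n = 146 + 177 = 323)
s(Y) = 5 + 5*Y
C = 540 (C = (5 + 5*323)/3 = (5 + 1615)/3 = (⅓)*1620 = 540)
a + C = 426167/3 + 540 = 427787/3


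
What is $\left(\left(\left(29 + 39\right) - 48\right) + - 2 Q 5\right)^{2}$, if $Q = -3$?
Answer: $2500$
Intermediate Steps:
$\left(\left(\left(29 + 39\right) - 48\right) + - 2 Q 5\right)^{2} = \left(\left(\left(29 + 39\right) - 48\right) + \left(-2\right) \left(-3\right) 5\right)^{2} = \left(\left(68 - 48\right) + 6 \cdot 5\right)^{2} = \left(20 + 30\right)^{2} = 50^{2} = 2500$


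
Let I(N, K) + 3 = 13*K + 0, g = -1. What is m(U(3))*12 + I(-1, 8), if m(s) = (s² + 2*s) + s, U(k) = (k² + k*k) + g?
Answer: 4181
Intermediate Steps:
I(N, K) = -3 + 13*K (I(N, K) = -3 + (13*K + 0) = -3 + 13*K)
U(k) = -1 + 2*k² (U(k) = (k² + k*k) - 1 = (k² + k²) - 1 = 2*k² - 1 = -1 + 2*k²)
m(s) = s² + 3*s
m(U(3))*12 + I(-1, 8) = ((-1 + 2*3²)*(3 + (-1 + 2*3²)))*12 + (-3 + 13*8) = ((-1 + 2*9)*(3 + (-1 + 2*9)))*12 + (-3 + 104) = ((-1 + 18)*(3 + (-1 + 18)))*12 + 101 = (17*(3 + 17))*12 + 101 = (17*20)*12 + 101 = 340*12 + 101 = 4080 + 101 = 4181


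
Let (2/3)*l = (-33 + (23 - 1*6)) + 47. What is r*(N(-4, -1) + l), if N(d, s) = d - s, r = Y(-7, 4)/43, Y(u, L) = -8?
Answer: -348/43 ≈ -8.0930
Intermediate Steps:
r = -8/43 ≈ -0.18605
l = 93/2 (l = 3*((-33 + (23 - 1*6)) + 47)/2 = 3*((-33 + (23 - 6)) + 47)/2 = 3*((-33 + 17) + 47)/2 = 3*(-16 + 47)/2 = (3/2)*31 = 93/2 ≈ 46.500)
r*(N(-4, -1) + l) = -8*((-4 - 1*(-1)) + 93/2)/43 = -8*((-4 + 1) + 93/2)/43 = -8*(-3 + 93/2)/43 = -8/43*87/2 = -348/43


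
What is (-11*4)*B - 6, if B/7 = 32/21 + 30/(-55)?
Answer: -922/3 ≈ -307.33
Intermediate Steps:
B = 226/33 (B = 7*(32/21 + 30/(-55)) = 7*(32*(1/21) + 30*(-1/55)) = 7*(32/21 - 6/11) = 7*(226/231) = 226/33 ≈ 6.8485)
(-11*4)*B - 6 = -11*4*(226/33) - 6 = -44*226/33 - 6 = -904/3 - 6 = -922/3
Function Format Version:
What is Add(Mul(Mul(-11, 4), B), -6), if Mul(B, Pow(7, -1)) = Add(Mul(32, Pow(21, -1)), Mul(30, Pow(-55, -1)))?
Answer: Rational(-922, 3) ≈ -307.33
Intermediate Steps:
B = Rational(226, 33) (B = Mul(7, Add(Mul(32, Pow(21, -1)), Mul(30, Pow(-55, -1)))) = Mul(7, Add(Mul(32, Rational(1, 21)), Mul(30, Rational(-1, 55)))) = Mul(7, Add(Rational(32, 21), Rational(-6, 11))) = Mul(7, Rational(226, 231)) = Rational(226, 33) ≈ 6.8485)
Add(Mul(Mul(-11, 4), B), -6) = Add(Mul(Mul(-11, 4), Rational(226, 33)), -6) = Add(Mul(-44, Rational(226, 33)), -6) = Add(Rational(-904, 3), -6) = Rational(-922, 3)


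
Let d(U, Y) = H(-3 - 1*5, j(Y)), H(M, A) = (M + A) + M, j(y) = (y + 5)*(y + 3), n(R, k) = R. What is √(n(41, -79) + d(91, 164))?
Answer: 2*√7062 ≈ 168.07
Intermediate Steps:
j(y) = (3 + y)*(5 + y) (j(y) = (5 + y)*(3 + y) = (3 + y)*(5 + y))
H(M, A) = A + 2*M (H(M, A) = (A + M) + M = A + 2*M)
d(U, Y) = -1 + Y² + 8*Y (d(U, Y) = (15 + Y² + 8*Y) + 2*(-3 - 1*5) = (15 + Y² + 8*Y) + 2*(-3 - 5) = (15 + Y² + 8*Y) + 2*(-8) = (15 + Y² + 8*Y) - 16 = -1 + Y² + 8*Y)
√(n(41, -79) + d(91, 164)) = √(41 + (-1 + 164² + 8*164)) = √(41 + (-1 + 26896 + 1312)) = √(41 + 28207) = √28248 = 2*√7062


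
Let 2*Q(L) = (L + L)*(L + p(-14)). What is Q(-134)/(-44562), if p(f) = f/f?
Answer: -1273/3183 ≈ -0.39994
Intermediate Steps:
p(f) = 1
Q(L) = L*(1 + L) (Q(L) = ((L + L)*(L + 1))/2 = ((2*L)*(1 + L))/2 = (2*L*(1 + L))/2 = L*(1 + L))
Q(-134)/(-44562) = -134*(1 - 134)/(-44562) = -134*(-133)*(-1/44562) = 17822*(-1/44562) = -1273/3183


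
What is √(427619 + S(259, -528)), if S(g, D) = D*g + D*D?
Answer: √569651 ≈ 754.75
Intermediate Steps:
S(g, D) = D² + D*g (S(g, D) = D*g + D² = D² + D*g)
√(427619 + S(259, -528)) = √(427619 - 528*(-528 + 259)) = √(427619 - 528*(-269)) = √(427619 + 142032) = √569651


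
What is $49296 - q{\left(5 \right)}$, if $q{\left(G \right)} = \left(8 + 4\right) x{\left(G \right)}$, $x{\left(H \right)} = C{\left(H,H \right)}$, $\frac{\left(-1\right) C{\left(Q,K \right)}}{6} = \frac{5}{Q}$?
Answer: $49368$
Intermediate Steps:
$C{\left(Q,K \right)} = - \frac{30}{Q}$ ($C{\left(Q,K \right)} = - 6 \frac{5}{Q} = - \frac{30}{Q}$)
$x{\left(H \right)} = - \frac{30}{H}$
$q{\left(G \right)} = - \frac{360}{G}$ ($q{\left(G \right)} = \left(8 + 4\right) \left(- \frac{30}{G}\right) = 12 \left(- \frac{30}{G}\right) = - \frac{360}{G}$)
$49296 - q{\left(5 \right)} = 49296 - - \frac{360}{5} = 49296 - \left(-360\right) \frac{1}{5} = 49296 - -72 = 49296 + 72 = 49368$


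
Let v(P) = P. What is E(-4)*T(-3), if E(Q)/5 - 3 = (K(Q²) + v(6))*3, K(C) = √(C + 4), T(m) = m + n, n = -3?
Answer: -630 - 180*√5 ≈ -1032.5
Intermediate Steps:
T(m) = -3 + m (T(m) = m - 3 = -3 + m)
K(C) = √(4 + C)
E(Q) = 105 + 15*√(4 + Q²) (E(Q) = 15 + 5*((√(4 + Q²) + 6)*3) = 15 + 5*((6 + √(4 + Q²))*3) = 15 + 5*(18 + 3*√(4 + Q²)) = 15 + (90 + 15*√(4 + Q²)) = 105 + 15*√(4 + Q²))
E(-4)*T(-3) = (105 + 15*√(4 + (-4)²))*(-3 - 3) = (105 + 15*√(4 + 16))*(-6) = (105 + 15*√20)*(-6) = (105 + 15*(2*√5))*(-6) = (105 + 30*√5)*(-6) = -630 - 180*√5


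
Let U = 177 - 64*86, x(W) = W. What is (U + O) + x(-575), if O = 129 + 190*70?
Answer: 7527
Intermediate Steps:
U = -5327 (U = 177 - 5504 = -5327)
O = 13429 (O = 129 + 13300 = 13429)
(U + O) + x(-575) = (-5327 + 13429) - 575 = 8102 - 575 = 7527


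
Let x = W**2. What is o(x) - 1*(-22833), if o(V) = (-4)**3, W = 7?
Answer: 22769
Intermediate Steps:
x = 49 (x = 7**2 = 49)
o(V) = -64
o(x) - 1*(-22833) = -64 - 1*(-22833) = -64 + 22833 = 22769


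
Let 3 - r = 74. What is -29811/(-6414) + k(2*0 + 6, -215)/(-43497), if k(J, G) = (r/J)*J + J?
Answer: 432368659/92996586 ≈ 4.6493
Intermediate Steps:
r = -71 (r = 3 - 1*74 = 3 - 74 = -71)
k(J, G) = -71 + J (k(J, G) = (-71/J)*J + J = -71 + J)
-29811/(-6414) + k(2*0 + 6, -215)/(-43497) = -29811/(-6414) + (-71 + (2*0 + 6))/(-43497) = -29811*(-1/6414) + (-71 + (0 + 6))*(-1/43497) = 9937/2138 + (-71 + 6)*(-1/43497) = 9937/2138 - 65*(-1/43497) = 9937/2138 + 65/43497 = 432368659/92996586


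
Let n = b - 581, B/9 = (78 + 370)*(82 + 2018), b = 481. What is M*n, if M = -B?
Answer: 846720000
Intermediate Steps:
B = 8467200 (B = 9*((78 + 370)*(82 + 2018)) = 9*(448*2100) = 9*940800 = 8467200)
M = -8467200 (M = -1*8467200 = -8467200)
n = -100 (n = 481 - 581 = -100)
M*n = -8467200*(-100) = 846720000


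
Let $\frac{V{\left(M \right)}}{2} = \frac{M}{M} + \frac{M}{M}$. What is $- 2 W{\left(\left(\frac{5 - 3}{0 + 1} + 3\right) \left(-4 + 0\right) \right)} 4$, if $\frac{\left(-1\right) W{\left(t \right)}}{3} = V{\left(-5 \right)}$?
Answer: $96$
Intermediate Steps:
$V{\left(M \right)} = 4$ ($V{\left(M \right)} = 2 \left(\frac{M}{M} + \frac{M}{M}\right) = 2 \left(1 + 1\right) = 2 \cdot 2 = 4$)
$W{\left(t \right)} = -12$ ($W{\left(t \right)} = \left(-3\right) 4 = -12$)
$- 2 W{\left(\left(\frac{5 - 3}{0 + 1} + 3\right) \left(-4 + 0\right) \right)} 4 = \left(-2\right) \left(-12\right) 4 = 24 \cdot 4 = 96$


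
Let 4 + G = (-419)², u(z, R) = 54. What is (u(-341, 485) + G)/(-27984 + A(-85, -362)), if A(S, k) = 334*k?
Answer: -175611/148892 ≈ -1.1795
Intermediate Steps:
G = 175557 (G = -4 + (-419)² = -4 + 175561 = 175557)
(u(-341, 485) + G)/(-27984 + A(-85, -362)) = (54 + 175557)/(-27984 + 334*(-362)) = 175611/(-27984 - 120908) = 175611/(-148892) = 175611*(-1/148892) = -175611/148892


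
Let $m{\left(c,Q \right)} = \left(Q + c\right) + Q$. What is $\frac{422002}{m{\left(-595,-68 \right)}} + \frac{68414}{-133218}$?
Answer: $- \frac{654282245}{1132353} \approx -577.81$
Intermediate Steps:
$m{\left(c,Q \right)} = c + 2 Q$
$\frac{422002}{m{\left(-595,-68 \right)}} + \frac{68414}{-133218} = \frac{422002}{-595 + 2 \left(-68\right)} + \frac{68414}{-133218} = \frac{422002}{-595 - 136} + 68414 \left(- \frac{1}{133218}\right) = \frac{422002}{-731} - \frac{34207}{66609} = 422002 \left(- \frac{1}{731}\right) - \frac{34207}{66609} = - \frac{9814}{17} - \frac{34207}{66609} = - \frac{654282245}{1132353}$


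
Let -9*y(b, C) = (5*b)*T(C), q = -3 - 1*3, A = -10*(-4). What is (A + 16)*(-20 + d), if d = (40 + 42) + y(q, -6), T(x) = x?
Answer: 2352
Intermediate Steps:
A = 40
q = -6 (q = -3 - 3 = -6)
y(b, C) = -5*C*b/9 (y(b, C) = -5*b*C/9 = -5*C*b/9)
d = 62 (d = (40 + 42) - 5/9*(-6)*(-6) = 82 - 20 = 62)
(A + 16)*(-20 + d) = (40 + 16)*(-20 + 62) = 56*42 = 2352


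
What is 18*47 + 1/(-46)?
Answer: 38915/46 ≈ 845.98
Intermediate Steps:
18*47 + 1/(-46) = 846 - 1/46 = 38915/46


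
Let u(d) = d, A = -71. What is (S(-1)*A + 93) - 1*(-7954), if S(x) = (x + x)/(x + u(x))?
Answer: 7976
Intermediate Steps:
S(x) = 1 (S(x) = (x + x)/(x + x) = (2*x)/((2*x)) = (2*x)*(1/(2*x)) = 1)
(S(-1)*A + 93) - 1*(-7954) = (1*(-71) + 93) - 1*(-7954) = (-71 + 93) + 7954 = 22 + 7954 = 7976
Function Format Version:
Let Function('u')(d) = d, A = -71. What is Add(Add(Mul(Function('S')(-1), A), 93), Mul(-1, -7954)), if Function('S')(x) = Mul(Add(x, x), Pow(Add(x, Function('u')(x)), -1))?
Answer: 7976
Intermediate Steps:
Function('S')(x) = 1 (Function('S')(x) = Mul(Add(x, x), Pow(Add(x, x), -1)) = Mul(Mul(2, x), Pow(Mul(2, x), -1)) = Mul(Mul(2, x), Mul(Rational(1, 2), Pow(x, -1))) = 1)
Add(Add(Mul(Function('S')(-1), A), 93), Mul(-1, -7954)) = Add(Add(Mul(1, -71), 93), Mul(-1, -7954)) = Add(Add(-71, 93), 7954) = Add(22, 7954) = 7976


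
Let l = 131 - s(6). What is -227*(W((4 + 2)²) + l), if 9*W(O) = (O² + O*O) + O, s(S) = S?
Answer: -94659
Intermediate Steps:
l = 125 (l = 131 - 1*6 = 131 - 6 = 125)
W(O) = O/9 + 2*O²/9 (W(O) = ((O² + O*O) + O)/9 = ((O² + O²) + O)/9 = (2*O² + O)/9 = (O + 2*O²)/9 = O/9 + 2*O²/9)
-227*(W((4 + 2)²) + l) = -227*((4 + 2)²*(1 + 2*(4 + 2)²)/9 + 125) = -227*((⅑)*6²*(1 + 2*6²) + 125) = -227*((⅑)*36*(1 + 2*36) + 125) = -227*((⅑)*36*(1 + 72) + 125) = -227*((⅑)*36*73 + 125) = -227*(292 + 125) = -227*417 = -94659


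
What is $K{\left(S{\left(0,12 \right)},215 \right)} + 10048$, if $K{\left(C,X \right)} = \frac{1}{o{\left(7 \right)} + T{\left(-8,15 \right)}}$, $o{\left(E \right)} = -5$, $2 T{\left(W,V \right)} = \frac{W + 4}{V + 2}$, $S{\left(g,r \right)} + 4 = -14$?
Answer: $\frac{874159}{87} \approx 10048.0$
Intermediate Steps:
$S{\left(g,r \right)} = -18$ ($S{\left(g,r \right)} = -4 - 14 = -18$)
$T{\left(W,V \right)} = \frac{4 + W}{2 \left(2 + V\right)}$ ($T{\left(W,V \right)} = \frac{\left(W + 4\right) \frac{1}{V + 2}}{2} = \frac{\left(4 + W\right) \frac{1}{2 + V}}{2} = \frac{\frac{1}{2 + V} \left(4 + W\right)}{2} = \frac{4 + W}{2 \left(2 + V\right)}$)
$K{\left(C,X \right)} = - \frac{17}{87}$ ($K{\left(C,X \right)} = \frac{1}{-5 + \frac{4 - 8}{2 \left(2 + 15\right)}} = \frac{1}{-5 + \frac{1}{2} \cdot \frac{1}{17} \left(-4\right)} = \frac{1}{-5 - \frac{2}{17}} = \frac{1}{- \frac{87}{17}} = - \frac{17}{87}$)
$K{\left(S{\left(0,12 \right)},215 \right)} + 10048 = - \frac{17}{87} + 10048 = \frac{874159}{87}$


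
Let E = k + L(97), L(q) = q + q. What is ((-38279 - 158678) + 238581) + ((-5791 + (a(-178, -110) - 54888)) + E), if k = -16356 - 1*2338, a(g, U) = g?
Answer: -37733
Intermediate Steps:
L(q) = 2*q
k = -18694 (k = -16356 - 2338 = -18694)
E = -18500 (E = -18694 + 2*97 = -18694 + 194 = -18500)
((-38279 - 158678) + 238581) + ((-5791 + (a(-178, -110) - 54888)) + E) = ((-38279 - 158678) + 238581) + ((-5791 + (-178 - 54888)) - 18500) = (-196957 + 238581) + ((-5791 - 55066) - 18500) = 41624 + (-60857 - 18500) = 41624 - 79357 = -37733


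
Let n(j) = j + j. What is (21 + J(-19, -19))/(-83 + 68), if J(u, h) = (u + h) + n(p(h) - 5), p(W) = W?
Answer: 13/3 ≈ 4.3333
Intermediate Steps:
n(j) = 2*j
J(u, h) = -10 + u + 3*h (J(u, h) = (u + h) + 2*(h - 5) = (h + u) + 2*(-5 + h) = (h + u) + (-10 + 2*h) = -10 + u + 3*h)
(21 + J(-19, -19))/(-83 + 68) = (21 + (-10 - 19 + 3*(-19)))/(-83 + 68) = (21 + (-10 - 19 - 57))/(-15) = (21 - 86)*(-1/15) = -65*(-1/15) = 13/3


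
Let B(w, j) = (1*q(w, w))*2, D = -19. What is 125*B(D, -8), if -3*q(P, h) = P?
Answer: 4750/3 ≈ 1583.3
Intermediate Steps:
q(P, h) = -P/3
B(w, j) = -2*w/3 (B(w, j) = (1*(-w/3))*2 = -w/3*2 = -2*w/3)
125*B(D, -8) = 125*(-⅔*(-19)) = 125*(38/3) = 4750/3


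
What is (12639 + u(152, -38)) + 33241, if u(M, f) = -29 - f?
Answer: 45889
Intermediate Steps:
(12639 + u(152, -38)) + 33241 = (12639 + (-29 - 1*(-38))) + 33241 = (12639 + (-29 + 38)) + 33241 = (12639 + 9) + 33241 = 12648 + 33241 = 45889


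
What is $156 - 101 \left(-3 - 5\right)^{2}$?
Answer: $-6308$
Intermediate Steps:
$156 - 101 \left(-3 - 5\right)^{2} = 156 - 101 \left(-8\right)^{2} = 156 - 6464 = -6308$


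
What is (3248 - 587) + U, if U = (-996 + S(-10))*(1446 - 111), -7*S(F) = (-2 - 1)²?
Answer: -9301008/7 ≈ -1.3287e+6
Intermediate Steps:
S(F) = -9/7 (S(F) = -(-2 - 1)²/7 = -⅐*(-3)² = -⅐*9 = -9/7)
U = -9319635/7 (U = (-996 - 9/7)*(1446 - 111) = -6981/7*1335 = -9319635/7 ≈ -1.3314e+6)
(3248 - 587) + U = (3248 - 587) - 9319635/7 = 2661 - 9319635/7 = -9301008/7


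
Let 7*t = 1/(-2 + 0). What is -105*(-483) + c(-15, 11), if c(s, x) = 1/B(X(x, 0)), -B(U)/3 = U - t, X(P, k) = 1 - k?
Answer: 2282161/45 ≈ 50715.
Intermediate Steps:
t = -1/14 (t = 1/(7*(-2 + 0)) = (⅐)/(-2) = (⅐)*(-½) = -1/14 ≈ -0.071429)
B(U) = -3/14 - 3*U (B(U) = -3*(U - 1*(-1/14)) = -3*(U + 1/14) = -3*(1/14 + U) = -3/14 - 3*U)
c(s, x) = -14/45 (c(s, x) = 1/(-3/14 - 3*(1 - 1*0)) = 1/(-3/14 - 3*(1 + 0)) = 1/(-3/14 - 3*1) = 1/(-3/14 - 3) = 1/(-45/14) = -14/45)
-105*(-483) + c(-15, 11) = -105*(-483) - 14/45 = 50715 - 14/45 = 2282161/45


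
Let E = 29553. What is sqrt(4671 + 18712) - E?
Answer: -29553 + sqrt(23383) ≈ -29400.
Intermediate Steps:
sqrt(4671 + 18712) - E = sqrt(4671 + 18712) - 1*29553 = sqrt(23383) - 29553 = -29553 + sqrt(23383)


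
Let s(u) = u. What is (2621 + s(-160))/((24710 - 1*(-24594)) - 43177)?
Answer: 2461/6127 ≈ 0.40166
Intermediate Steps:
(2621 + s(-160))/((24710 - 1*(-24594)) - 43177) = (2621 - 160)/((24710 - 1*(-24594)) - 43177) = 2461/((24710 + 24594) - 43177) = 2461/(49304 - 43177) = 2461/6127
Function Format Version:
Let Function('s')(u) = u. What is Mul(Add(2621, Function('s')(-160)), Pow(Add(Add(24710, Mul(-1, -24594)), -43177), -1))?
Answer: Rational(2461, 6127) ≈ 0.40166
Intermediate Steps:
Mul(Add(2621, Function('s')(-160)), Pow(Add(Add(24710, Mul(-1, -24594)), -43177), -1)) = Mul(Add(2621, -160), Pow(Add(Add(24710, Mul(-1, -24594)), -43177), -1)) = Mul(2461, Pow(Add(Add(24710, 24594), -43177), -1)) = Mul(2461, Pow(Add(49304, -43177), -1)) = Mul(2461, Pow(6127, -1)) = Mul(2461, Rational(1, 6127)) = Rational(2461, 6127)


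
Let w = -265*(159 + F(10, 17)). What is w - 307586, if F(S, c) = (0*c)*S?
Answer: -349721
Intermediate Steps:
F(S, c) = 0 (F(S, c) = 0*S = 0)
w = -42135 (w = -265*(159 + 0) = -265*159 = -42135)
w - 307586 = -42135 - 307586 = -349721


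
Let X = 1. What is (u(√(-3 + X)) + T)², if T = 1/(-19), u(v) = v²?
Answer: 1521/361 ≈ 4.2133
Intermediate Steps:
T = -1/19 ≈ -0.052632
(u(√(-3 + X)) + T)² = ((√(-3 + 1))² - 1/19)² = ((√(-2))² - 1/19)² = ((I*√2)² - 1/19)² = (-2 - 1/19)² = (-39/19)² = 1521/361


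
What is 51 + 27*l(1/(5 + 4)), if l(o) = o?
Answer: 54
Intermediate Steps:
51 + 27*l(1/(5 + 4)) = 51 + 27/(5 + 4) = 51 + 27/9 = 51 + 27*(⅑) = 51 + 3 = 54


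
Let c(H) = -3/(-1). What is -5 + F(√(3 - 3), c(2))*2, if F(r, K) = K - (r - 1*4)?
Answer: 9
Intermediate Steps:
c(H) = 3 (c(H) = -3*(-1) = 3)
F(r, K) = 4 + K - r (F(r, K) = K - (r - 4) = K - (-4 + r) = K + (4 - r) = 4 + K - r)
-5 + F(√(3 - 3), c(2))*2 = -5 + (4 + 3 - √(3 - 3))*2 = -5 + (4 + 3 - √0)*2 = -5 + (4 + 3 - 1*0)*2 = -5 + (4 + 3 + 0)*2 = -5 + 7*2 = -5 + 14 = 9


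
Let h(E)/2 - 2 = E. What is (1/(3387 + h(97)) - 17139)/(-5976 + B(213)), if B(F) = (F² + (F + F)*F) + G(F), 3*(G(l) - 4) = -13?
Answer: -30721657/233259220 ≈ -0.13171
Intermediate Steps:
h(E) = 4 + 2*E
G(l) = -⅓ (G(l) = 4 + (⅓)*(-13) = 4 - 13/3 = -⅓)
B(F) = -⅓ + 3*F² (B(F) = (F² + (F + F)*F) - ⅓ = (F² + (2*F)*F) - ⅓ = (F² + 2*F²) - ⅓ = 3*F² - ⅓ = -⅓ + 3*F²)
(1/(3387 + h(97)) - 17139)/(-5976 + B(213)) = (1/(3387 + (4 + 2*97)) - 17139)/(-5976 + (-⅓ + 3*213²)) = (1/(3387 + (4 + 194)) - 17139)/(-5976 + (-⅓ + 3*45369)) = (1/(3387 + 198) - 17139)/(-5976 + (-⅓ + 136107)) = (1/3585 - 17139)/(-5976 + 408320/3) = (1/3585 - 17139)/(390392/3) = -61443314/3585*3/390392 = -30721657/233259220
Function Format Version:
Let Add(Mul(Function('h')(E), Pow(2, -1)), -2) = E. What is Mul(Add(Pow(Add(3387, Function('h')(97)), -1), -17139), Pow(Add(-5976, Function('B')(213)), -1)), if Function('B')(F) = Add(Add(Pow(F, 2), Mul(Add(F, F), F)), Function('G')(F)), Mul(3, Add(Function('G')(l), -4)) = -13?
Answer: Rational(-30721657, 233259220) ≈ -0.13171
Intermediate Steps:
Function('h')(E) = Add(4, Mul(2, E))
Function('G')(l) = Rational(-1, 3) (Function('G')(l) = Add(4, Mul(Rational(1, 3), -13)) = Add(4, Rational(-13, 3)) = Rational(-1, 3))
Function('B')(F) = Add(Rational(-1, 3), Mul(3, Pow(F, 2))) (Function('B')(F) = Add(Add(Pow(F, 2), Mul(Add(F, F), F)), Rational(-1, 3)) = Add(Add(Pow(F, 2), Mul(Mul(2, F), F)), Rational(-1, 3)) = Add(Add(Pow(F, 2), Mul(2, Pow(F, 2))), Rational(-1, 3)) = Add(Mul(3, Pow(F, 2)), Rational(-1, 3)) = Add(Rational(-1, 3), Mul(3, Pow(F, 2))))
Mul(Add(Pow(Add(3387, Function('h')(97)), -1), -17139), Pow(Add(-5976, Function('B')(213)), -1)) = Mul(Add(Pow(Add(3387, Add(4, Mul(2, 97))), -1), -17139), Pow(Add(-5976, Add(Rational(-1, 3), Mul(3, Pow(213, 2)))), -1)) = Mul(Add(Pow(Add(3387, Add(4, 194)), -1), -17139), Pow(Add(-5976, Add(Rational(-1, 3), Mul(3, 45369))), -1)) = Mul(Add(Pow(Add(3387, 198), -1), -17139), Pow(Add(-5976, Add(Rational(-1, 3), 136107)), -1)) = Mul(Add(Pow(3585, -1), -17139), Pow(Add(-5976, Rational(408320, 3)), -1)) = Mul(Add(Rational(1, 3585), -17139), Pow(Rational(390392, 3), -1)) = Mul(Rational(-61443314, 3585), Rational(3, 390392)) = Rational(-30721657, 233259220)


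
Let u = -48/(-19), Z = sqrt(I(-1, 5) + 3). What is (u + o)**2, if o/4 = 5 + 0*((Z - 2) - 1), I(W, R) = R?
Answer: 183184/361 ≈ 507.44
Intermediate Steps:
Z = 2*sqrt(2) (Z = sqrt(5 + 3) = sqrt(8) = 2*sqrt(2) ≈ 2.8284)
o = 20 (o = 4*(5 + 0*((2*sqrt(2) - 2) - 1)) = 4*(5 + 0*((-2 + 2*sqrt(2)) - 1)) = 4*(5 + 0*(-3 + 2*sqrt(2))) = 4*(5 + 0) = 4*5 = 20)
u = 48/19 (u = -48*(-1/19) = 48/19 ≈ 2.5263)
(u + o)**2 = (48/19 + 20)**2 = (428/19)**2 = 183184/361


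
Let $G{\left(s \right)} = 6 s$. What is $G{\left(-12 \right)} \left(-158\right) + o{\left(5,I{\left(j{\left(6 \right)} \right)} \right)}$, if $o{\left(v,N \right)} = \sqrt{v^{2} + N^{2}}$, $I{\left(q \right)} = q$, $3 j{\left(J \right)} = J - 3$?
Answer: $11376 + \sqrt{26} \approx 11381.0$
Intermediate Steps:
$j{\left(J \right)} = -1 + \frac{J}{3}$ ($j{\left(J \right)} = \frac{J - 3}{3} = \frac{-3 + J}{3} = -1 + \frac{J}{3}$)
$o{\left(v,N \right)} = \sqrt{N^{2} + v^{2}}$
$G{\left(-12 \right)} \left(-158\right) + o{\left(5,I{\left(j{\left(6 \right)} \right)} \right)} = 6 \left(-12\right) \left(-158\right) + \sqrt{\left(-1 + \frac{1}{3} \cdot 6\right)^{2} + 5^{2}} = \left(-72\right) \left(-158\right) + \sqrt{\left(-1 + 2\right)^{2} + 25} = 11376 + \sqrt{1^{2} + 25} = 11376 + \sqrt{1 + 25} = 11376 + \sqrt{26}$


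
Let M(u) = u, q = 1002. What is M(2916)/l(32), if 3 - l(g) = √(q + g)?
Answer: -8748/1025 - 2916*√1034/1025 ≈ -100.01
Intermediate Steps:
l(g) = 3 - √(1002 + g)
M(2916)/l(32) = 2916/(3 - √(1002 + 32)) = 2916/(3 - √1034)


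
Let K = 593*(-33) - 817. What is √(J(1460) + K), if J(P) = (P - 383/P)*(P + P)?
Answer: 8*√66282 ≈ 2059.6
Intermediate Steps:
J(P) = 2*P*(P - 383/P) (J(P) = (P - 383/P)*(2*P) = 2*P*(P - 383/P))
K = -20386 (K = -19569 - 817 = -20386)
√(J(1460) + K) = √((-766 + 2*1460²) - 20386) = √((-766 + 2*2131600) - 20386) = √((-766 + 4263200) - 20386) = √(4262434 - 20386) = √4242048 = 8*√66282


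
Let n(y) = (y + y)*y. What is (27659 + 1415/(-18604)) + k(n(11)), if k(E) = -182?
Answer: 511180693/18604 ≈ 27477.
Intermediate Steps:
n(y) = 2*y**2 (n(y) = (2*y)*y = 2*y**2)
(27659 + 1415/(-18604)) + k(n(11)) = (27659 + 1415/(-18604)) - 182 = (27659 + 1415*(-1/18604)) - 182 = (27659 - 1415/18604) - 182 = 514566621/18604 - 182 = 511180693/18604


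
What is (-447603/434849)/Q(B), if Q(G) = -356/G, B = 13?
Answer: 5818839/154806244 ≈ 0.037588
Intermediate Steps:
(-447603/434849)/Q(B) = (-447603/434849)/((-356/13)) = (-447603*1/434849)/((-356*1/13)) = -447603/(434849*(-356/13)) = -447603/434849*(-13/356) = 5818839/154806244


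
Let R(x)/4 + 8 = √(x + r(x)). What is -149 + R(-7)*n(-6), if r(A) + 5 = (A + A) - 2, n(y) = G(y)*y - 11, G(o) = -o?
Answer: 1355 - 376*I*√7 ≈ 1355.0 - 994.8*I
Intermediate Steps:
n(y) = -11 - y² (n(y) = (-y)*y - 11 = -y² - 11 = -11 - y²)
r(A) = -7 + 2*A (r(A) = -5 + ((A + A) - 2) = -5 + (2*A - 2) = -5 + (-2 + 2*A) = -7 + 2*A)
R(x) = -32 + 4*√(-7 + 3*x) (R(x) = -32 + 4*√(x + (-7 + 2*x)) = -32 + 4*√(-7 + 3*x))
-149 + R(-7)*n(-6) = -149 + (-32 + 4*√(-7 + 3*(-7)))*(-11 - 1*(-6)²) = -149 + (-32 + 4*√(-7 - 21))*(-11 - 1*36) = -149 + (-32 + 4*√(-28))*(-11 - 36) = -149 + (-32 + 4*(2*I*√7))*(-47) = -149 + (-32 + 8*I*√7)*(-47) = -149 + (1504 - 376*I*√7) = 1355 - 376*I*√7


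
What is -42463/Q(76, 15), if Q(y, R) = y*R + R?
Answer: -42463/1155 ≈ -36.765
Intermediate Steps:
Q(y, R) = R + R*y (Q(y, R) = R*y + R = R + R*y)
-42463/Q(76, 15) = -42463*1/(15*(1 + 76)) = -42463/(15*77) = -42463/1155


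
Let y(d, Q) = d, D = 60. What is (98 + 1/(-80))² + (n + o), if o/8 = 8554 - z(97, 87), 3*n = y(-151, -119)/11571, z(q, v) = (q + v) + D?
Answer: 16902519677273/222163200 ≈ 76082.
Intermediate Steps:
z(q, v) = 60 + q + v (z(q, v) = (q + v) + 60 = 60 + q + v)
n = -151/34713 (n = (-151/11571)/3 = (-151*1/11571)/3 = (⅓)*(-151/11571) = -151/34713 ≈ -0.0043500)
o = 66480 (o = 8*(8554 - (60 + 97 + 87)) = 8*(8554 - 1*244) = 8*(8554 - 244) = 8*8310 = 66480)
(98 + 1/(-80))² + (n + o) = (98 + 1/(-80))² + (-151/34713 + 66480) = (98 - 1/80)² + 2307720089/34713 = (7839/80)² + 2307720089/34713 = 61449921/6400 + 2307720089/34713 = 16902519677273/222163200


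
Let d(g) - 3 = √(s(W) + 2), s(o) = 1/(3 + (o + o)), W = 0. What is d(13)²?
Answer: (9 + √21)²/9 ≈ 20.498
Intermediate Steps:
s(o) = 1/(3 + 2*o)
d(g) = 3 + √21/3 (d(g) = 3 + √(1/(3 + 2*0) + 2) = 3 + √(1/(3 + 0) + 2) = 3 + √(1/3 + 2) = 3 + √(⅓ + 2) = 3 + √(7/3) = 3 + √21/3)
d(13)² = (3 + √21/3)²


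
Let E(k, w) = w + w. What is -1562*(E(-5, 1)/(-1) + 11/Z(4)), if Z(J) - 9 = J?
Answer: 23430/13 ≈ 1802.3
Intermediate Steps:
Z(J) = 9 + J
E(k, w) = 2*w
-1562*(E(-5, 1)/(-1) + 11/Z(4)) = -1562*((2*1)/(-1) + 11/(9 + 4)) = -1562*(2*(-1) + 11/13) = -1562*(-2 + 11*(1/13)) = -1562*(-2 + 11/13) = -1562*(-15/13) = 23430/13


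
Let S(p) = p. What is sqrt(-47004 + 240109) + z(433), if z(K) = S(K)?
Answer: 433 + sqrt(193105) ≈ 872.44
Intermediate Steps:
z(K) = K
sqrt(-47004 + 240109) + z(433) = sqrt(-47004 + 240109) + 433 = sqrt(193105) + 433 = 433 + sqrt(193105)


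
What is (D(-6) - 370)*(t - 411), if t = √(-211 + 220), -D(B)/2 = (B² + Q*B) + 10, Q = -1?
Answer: 193392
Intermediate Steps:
D(B) = -20 - 2*B² + 2*B (D(B) = -2*((B² - B) + 10) = -2*(10 + B² - B) = -20 - 2*B² + 2*B)
t = 3 (t = √9 = 3)
(D(-6) - 370)*(t - 411) = ((-20 - 2*(-6)² + 2*(-6)) - 370)*(3 - 411) = ((-20 - 2*36 - 12) - 370)*(-408) = ((-20 - 72 - 12) - 370)*(-408) = (-104 - 370)*(-408) = -474*(-408) = 193392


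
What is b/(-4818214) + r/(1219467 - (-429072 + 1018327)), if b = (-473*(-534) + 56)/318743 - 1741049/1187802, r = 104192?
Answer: 4319692758066359517385/26127916845022217086092 ≈ 0.16533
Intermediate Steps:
b = -254863259731/378603572886 (b = (252582 + 56)*(1/318743) - 1741049*1/1187802 = 252638*(1/318743) - 1741049/1187802 = 252638/318743 - 1741049/1187802 = -254863259731/378603572886 ≈ -0.67317)
b/(-4818214) + r/(1219467 - (-429072 + 1018327)) = -254863259731/378603572886/(-4818214) + 104192/(1219467 - (-429072 + 1018327)) = -254863259731/378603572886*(-1/4818214) + 104192/(1219467 - 1*589255) = 254863259731/1824193035329345604 + 104192/(1219467 - 589255) = 254863259731/1824193035329345604 + 104192/630212 = 254863259731/1824193035329345604 + 104192*(1/630212) = 254863259731/1824193035329345604 + 2368/14323 = 4319692758066359517385/26127916845022217086092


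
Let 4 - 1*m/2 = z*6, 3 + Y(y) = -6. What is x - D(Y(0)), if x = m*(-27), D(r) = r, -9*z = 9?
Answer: -531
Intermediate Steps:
z = -1 (z = -⅑*9 = -1)
Y(y) = -9 (Y(y) = -3 - 6 = -9)
m = 20 (m = 8 - (-2)*6 = 8 - 2*(-6) = 8 + 12 = 20)
x = -540 (x = 20*(-27) = -540)
x - D(Y(0)) = -540 - 1*(-9) = -540 + 9 = -531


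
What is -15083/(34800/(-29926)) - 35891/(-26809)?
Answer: 318477125419/24551400 ≈ 12972.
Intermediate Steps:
-15083/(34800/(-29926)) - 35891/(-26809) = -15083/(34800*(-1/29926)) - 35891*(-1/26809) = -15083/(-17400/14963) + 1889/1411 = -15083*(-14963/17400) + 1889/1411 = 225686929/17400 + 1889/1411 = 318477125419/24551400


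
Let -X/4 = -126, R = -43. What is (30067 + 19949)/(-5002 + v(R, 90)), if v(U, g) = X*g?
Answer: 25008/20179 ≈ 1.2393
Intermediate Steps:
X = 504 (X = -4*(-126) = 504)
v(U, g) = 504*g
(30067 + 19949)/(-5002 + v(R, 90)) = (30067 + 19949)/(-5002 + 504*90) = 50016/(-5002 + 45360) = 50016/40358 = 50016*(1/40358) = 25008/20179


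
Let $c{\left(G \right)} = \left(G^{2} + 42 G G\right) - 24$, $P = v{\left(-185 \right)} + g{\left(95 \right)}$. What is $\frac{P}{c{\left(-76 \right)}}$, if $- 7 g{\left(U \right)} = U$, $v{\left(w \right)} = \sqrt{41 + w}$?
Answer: $- \frac{95}{1738408} + \frac{3 i}{62086} \approx -5.4648 \cdot 10^{-5} + 4.832 \cdot 10^{-5} i$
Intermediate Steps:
$g{\left(U \right)} = - \frac{U}{7}$
$P = - \frac{95}{7} + 12 i$ ($P = \sqrt{41 - 185} - \frac{95}{7} = \sqrt{-144} - \frac{95}{7} = 12 i - \frac{95}{7} = - \frac{95}{7} + 12 i \approx -13.571 + 12.0 i$)
$c{\left(G \right)} = -24 + 43 G^{2}$ ($c{\left(G \right)} = \left(G^{2} + 42 G^{2}\right) - 24 = 43 G^{2} - 24 = -24 + 43 G^{2}$)
$\frac{P}{c{\left(-76 \right)}} = \frac{- \frac{95}{7} + 12 i}{-24 + 43 \left(-76\right)^{2}} = \frac{- \frac{95}{7} + 12 i}{-24 + 43 \cdot 5776} = \frac{- \frac{95}{7} + 12 i}{-24 + 248368} = \frac{- \frac{95}{7} + 12 i}{248344} = \left(- \frac{95}{7} + 12 i\right) \frac{1}{248344} = - \frac{95}{1738408} + \frac{3 i}{62086}$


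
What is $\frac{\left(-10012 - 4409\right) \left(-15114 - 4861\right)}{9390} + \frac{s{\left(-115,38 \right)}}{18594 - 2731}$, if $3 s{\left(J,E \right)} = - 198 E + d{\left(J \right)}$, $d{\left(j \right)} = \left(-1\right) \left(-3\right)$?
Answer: $\frac{304630927413}{9930238} \approx 30677.0$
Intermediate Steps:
$d{\left(j \right)} = 3$
$s{\left(J,E \right)} = 1 - 66 E$ ($s{\left(J,E \right)} = \frac{- 198 E + 3}{3} = \frac{3 - 198 E}{3} = 1 - 66 E$)
$\frac{\left(-10012 - 4409\right) \left(-15114 - 4861\right)}{9390} + \frac{s{\left(-115,38 \right)}}{18594 - 2731} = \frac{\left(-10012 - 4409\right) \left(-15114 - 4861\right)}{9390} + \frac{1 - 2508}{18594 - 2731} = \left(-14421\right) \left(-19975\right) \frac{1}{9390} + \frac{1 - 2508}{18594 - 2731} = 288059475 \cdot \frac{1}{9390} - \frac{2507}{15863} = \frac{19203965}{626} - \frac{2507}{15863} = \frac{304630927413}{9930238}$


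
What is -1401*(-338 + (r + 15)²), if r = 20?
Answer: -1242687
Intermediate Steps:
-1401*(-338 + (r + 15)²) = -1401*(-338 + (20 + 15)²) = -1401*(-338 + 35²) = -1401*(-338 + 1225) = -1401*887 = -1242687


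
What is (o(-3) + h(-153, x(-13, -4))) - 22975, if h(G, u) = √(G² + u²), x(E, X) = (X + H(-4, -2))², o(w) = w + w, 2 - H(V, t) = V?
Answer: -22981 + 5*√937 ≈ -22828.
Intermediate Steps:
H(V, t) = 2 - V
o(w) = 2*w
x(E, X) = (6 + X)² (x(E, X) = (X + (2 - 1*(-4)))² = (X + (2 + 4))² = (X + 6)² = (6 + X)²)
(o(-3) + h(-153, x(-13, -4))) - 22975 = (2*(-3) + √((-153)² + ((6 - 4)²)²)) - 22975 = (-6 + √(23409 + (2²)²)) - 22975 = (-6 + √(23409 + 4²)) - 22975 = (-6 + √(23409 + 16)) - 22975 = (-6 + √23425) - 22975 = (-6 + 5*√937) - 22975 = -22981 + 5*√937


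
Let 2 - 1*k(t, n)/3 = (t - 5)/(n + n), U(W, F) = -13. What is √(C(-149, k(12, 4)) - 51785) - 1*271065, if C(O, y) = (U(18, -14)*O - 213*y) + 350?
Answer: -271065 + I*√803470/4 ≈ -2.7107e+5 + 224.09*I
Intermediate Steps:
k(t, n) = 6 - 3*(-5 + t)/(2*n) (k(t, n) = 6 - 3*(t - 5)/(n + n) = 6 - 3*(-5 + t)/(2*n))
C(O, y) = 350 - 213*y - 13*O (C(O, y) = (-13*O - 213*y) + 350 = (-213*y - 13*O) + 350 = 350 - 213*y - 13*O)
√(C(-149, k(12, 4)) - 51785) - 1*271065 = √((350 - 639*(5 - 1*12 + 4*4)/(2*4) - 13*(-149)) - 51785) - 1*271065 = √((350 - 639*(5 - 12 + 16)/(2*4) + 1937) - 51785) - 271065 = √((350 - 639*9/(2*4) + 1937) - 51785) - 271065 = √((350 - 213*27/8 + 1937) - 51785) - 271065 = √((350 - 5751/8 + 1937) - 51785) - 271065 = √(12545/8 - 51785) - 271065 = √(-401735/8) - 271065 = I*√803470/4 - 271065 = -271065 + I*√803470/4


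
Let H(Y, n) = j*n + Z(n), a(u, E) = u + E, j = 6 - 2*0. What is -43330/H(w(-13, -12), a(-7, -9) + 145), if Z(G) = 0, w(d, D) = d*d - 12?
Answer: -21665/387 ≈ -55.982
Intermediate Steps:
w(d, D) = -12 + d² (w(d, D) = d² - 12 = -12 + d²)
j = 6 (j = 6 + 0 = 6)
a(u, E) = E + u
H(Y, n) = 6*n (H(Y, n) = 6*n + 0 = 6*n)
-43330/H(w(-13, -12), a(-7, -9) + 145) = -43330*1/(6*((-9 - 7) + 145)) = -43330*1/(6*(-16 + 145)) = -43330/(6*129) = -43330/774 = -43330*1/774 = -21665/387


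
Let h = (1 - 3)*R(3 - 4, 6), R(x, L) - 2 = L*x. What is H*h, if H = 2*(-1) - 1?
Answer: -24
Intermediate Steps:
R(x, L) = 2 + L*x
H = -3 (H = -2 - 1 = -3)
h = 8 (h = (1 - 3)*(2 + 6*(3 - 4)) = -2*(2 + 6*(-1)) = -2*(2 - 6) = -2*(-4) = 8)
H*h = -3*8 = -24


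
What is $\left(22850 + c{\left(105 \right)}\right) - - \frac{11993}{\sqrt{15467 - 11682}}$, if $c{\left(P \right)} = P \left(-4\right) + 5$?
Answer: $22435 + \frac{11993 \sqrt{3785}}{3785} \approx 22630.0$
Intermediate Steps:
$c{\left(P \right)} = 5 - 4 P$ ($c{\left(P \right)} = - 4 P + 5 = 5 - 4 P$)
$\left(22850 + c{\left(105 \right)}\right) - - \frac{11993}{\sqrt{15467 - 11682}} = \left(22850 + \left(5 - 420\right)\right) - - \frac{11993}{\sqrt{15467 - 11682}} = \left(22850 + \left(5 - 420\right)\right) - - \frac{11993}{\sqrt{3785}} = \left(22850 - 415\right) - - 11993 \frac{\sqrt{3785}}{3785} = 22435 - - \frac{11993 \sqrt{3785}}{3785} = 22435 + \frac{11993 \sqrt{3785}}{3785}$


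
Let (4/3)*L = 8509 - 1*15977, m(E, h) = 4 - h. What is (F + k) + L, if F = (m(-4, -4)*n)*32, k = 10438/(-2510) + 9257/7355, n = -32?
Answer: -25468679907/1846105 ≈ -13796.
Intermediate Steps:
L = -5601 (L = 3*(8509 - 1*15977)/4 = 3*(8509 - 15977)/4 = (¾)*(-7468) = -5601)
k = -5353642/1846105 (k = 10438*(-1/2510) + 9257*(1/7355) = -5219/1255 + 9257/7355 = -5353642/1846105 ≈ -2.9000)
F = -8192 (F = ((4 - 1*(-4))*(-32))*32 = ((4 + 4)*(-32))*32 = (8*(-32))*32 = -256*32 = -8192)
(F + k) + L = (-8192 - 5353642/1846105) - 5601 = -15128645802/1846105 - 5601 = -25468679907/1846105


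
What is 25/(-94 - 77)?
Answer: -25/171 ≈ -0.14620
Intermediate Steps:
25/(-94 - 77) = 25/(-171) = -1/171*25 = -25/171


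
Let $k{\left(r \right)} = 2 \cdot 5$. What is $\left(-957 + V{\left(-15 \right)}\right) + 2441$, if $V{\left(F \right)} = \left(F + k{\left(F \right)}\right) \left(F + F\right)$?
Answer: $1634$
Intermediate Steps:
$k{\left(r \right)} = 10$
$V{\left(F \right)} = 2 F \left(10 + F\right)$ ($V{\left(F \right)} = \left(F + 10\right) \left(F + F\right) = \left(10 + F\right) 2 F = 2 F \left(10 + F\right)$)
$\left(-957 + V{\left(-15 \right)}\right) + 2441 = \left(-957 + 2 \left(-15\right) \left(10 - 15\right)\right) + 2441 = \left(-957 + 2 \left(-15\right) \left(-5\right)\right) + 2441 = \left(-957 + 150\right) + 2441 = -807 + 2441 = 1634$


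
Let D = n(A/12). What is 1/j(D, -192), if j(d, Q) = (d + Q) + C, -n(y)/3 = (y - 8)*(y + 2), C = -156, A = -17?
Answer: -48/15913 ≈ -0.0030164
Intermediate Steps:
n(y) = -3*(-8 + y)*(2 + y) (n(y) = -3*(y - 8)*(y + 2) = -3*(-8 + y)*(2 + y))
D = 791/48 (D = 48 - 3*(-17/12)² + 18*(-17/12) = 48 - 3*289/144 - 51/2 = 48 - 289/48 - 51/2 = 791/48 ≈ 16.479)
j(d, Q) = -156 + Q + d (j(d, Q) = (d + Q) - 156 = (Q + d) - 156 = -156 + Q + d)
1/j(D, -192) = 1/(-156 - 192 + 791/48) = 1/(-15913/48) = -48/15913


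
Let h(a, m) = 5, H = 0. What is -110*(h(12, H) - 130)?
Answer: 13750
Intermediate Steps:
-110*(h(12, H) - 130) = -110*(5 - 130) = -110*(-125) = 13750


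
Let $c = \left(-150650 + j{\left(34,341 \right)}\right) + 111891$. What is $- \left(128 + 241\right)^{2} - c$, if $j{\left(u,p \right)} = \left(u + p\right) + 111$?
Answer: $-97888$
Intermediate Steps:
$j{\left(u,p \right)} = 111 + p + u$ ($j{\left(u,p \right)} = \left(p + u\right) + 111 = 111 + p + u$)
$c = -38273$ ($c = \left(-150650 + \left(111 + 341 + 34\right)\right) + 111891 = \left(-150650 + 486\right) + 111891 = -150164 + 111891 = -38273$)
$- \left(128 + 241\right)^{2} - c = - \left(128 + 241\right)^{2} - -38273 = - 369^{2} + 38273 = \left(-1\right) 136161 + 38273 = -136161 + 38273 = -97888$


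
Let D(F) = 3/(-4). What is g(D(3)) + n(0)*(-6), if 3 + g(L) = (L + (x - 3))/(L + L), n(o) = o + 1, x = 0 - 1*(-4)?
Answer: -55/6 ≈ -9.1667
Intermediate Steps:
x = 4 (x = 0 + 4 = 4)
n(o) = 1 + o
D(F) = -¾ (D(F) = 3*(-¼) = -¾)
g(L) = -3 + (1 + L)/(2*L) (g(L) = -3 + (L + (4 - 3))/(L + L) = -3 + (L + 1)/((2*L)) = -3 + (1 + L)*(1/(2*L)) = -3 + (1 + L)/(2*L))
g(D(3)) + n(0)*(-6) = (1 - 5*(-¾))/(2*(-¾)) + (1 + 0)*(-6) = (½)*(-4/3)*(1 + 15/4) + 1*(-6) = (½)*(-4/3)*(19/4) - 6 = -19/6 - 6 = -55/6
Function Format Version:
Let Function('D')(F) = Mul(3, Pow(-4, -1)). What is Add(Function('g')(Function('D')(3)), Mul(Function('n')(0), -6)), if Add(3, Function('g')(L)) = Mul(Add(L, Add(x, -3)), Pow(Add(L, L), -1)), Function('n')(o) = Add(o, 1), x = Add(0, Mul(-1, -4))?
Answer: Rational(-55, 6) ≈ -9.1667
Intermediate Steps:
x = 4 (x = Add(0, 4) = 4)
Function('n')(o) = Add(1, o)
Function('D')(F) = Rational(-3, 4) (Function('D')(F) = Mul(3, Rational(-1, 4)) = Rational(-3, 4))
Function('g')(L) = Add(-3, Mul(Rational(1, 2), Pow(L, -1), Add(1, L))) (Function('g')(L) = Add(-3, Mul(Add(L, Add(4, -3)), Pow(Add(L, L), -1))) = Add(-3, Mul(Add(L, 1), Pow(Mul(2, L), -1))) = Add(-3, Mul(Add(1, L), Mul(Rational(1, 2), Pow(L, -1)))) = Add(-3, Mul(Rational(1, 2), Pow(L, -1), Add(1, L))))
Add(Function('g')(Function('D')(3)), Mul(Function('n')(0), -6)) = Add(Mul(Rational(1, 2), Pow(Rational(-3, 4), -1), Add(1, Mul(-5, Rational(-3, 4)))), Mul(Add(1, 0), -6)) = Add(Mul(Rational(1, 2), Rational(-4, 3), Add(1, Rational(15, 4))), Mul(1, -6)) = Add(Mul(Rational(1, 2), Rational(-4, 3), Rational(19, 4)), -6) = Add(Rational(-19, 6), -6) = Rational(-55, 6)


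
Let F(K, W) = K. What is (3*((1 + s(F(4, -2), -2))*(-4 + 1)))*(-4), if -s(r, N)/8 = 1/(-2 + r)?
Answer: -108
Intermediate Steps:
s(r, N) = -8/(-2 + r)
(3*((1 + s(F(4, -2), -2))*(-4 + 1)))*(-4) = (3*((1 - 8/(-2 + 4))*(-4 + 1)))*(-4) = (3*((1 - 8/2)*(-3)))*(-4) = (3*((1 - 8*½)*(-3)))*(-4) = (3*((1 - 4)*(-3)))*(-4) = (3*(-3*(-3)))*(-4) = (3*9)*(-4) = 27*(-4) = -108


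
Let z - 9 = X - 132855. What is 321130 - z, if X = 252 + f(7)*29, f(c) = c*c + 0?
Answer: 452303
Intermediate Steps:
f(c) = c**2 (f(c) = c**2 + 0 = c**2)
X = 1673 (X = 252 + 7**2*29 = 252 + 49*29 = 252 + 1421 = 1673)
z = -131173 (z = 9 + (1673 - 132855) = 9 - 131182 = -131173)
321130 - z = 321130 - 1*(-131173) = 321130 + 131173 = 452303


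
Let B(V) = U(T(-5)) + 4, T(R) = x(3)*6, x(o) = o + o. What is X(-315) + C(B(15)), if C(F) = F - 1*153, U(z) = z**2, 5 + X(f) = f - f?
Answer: 1142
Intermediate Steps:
x(o) = 2*o
X(f) = -5 (X(f) = -5 + (f - f) = -5 + 0 = -5)
T(R) = 36 (T(R) = (2*3)*6 = 6*6 = 36)
B(V) = 1300 (B(V) = 36**2 + 4 = 1296 + 4 = 1300)
C(F) = -153 + F (C(F) = F - 153 = -153 + F)
X(-315) + C(B(15)) = -5 + (-153 + 1300) = -5 + 1147 = 1142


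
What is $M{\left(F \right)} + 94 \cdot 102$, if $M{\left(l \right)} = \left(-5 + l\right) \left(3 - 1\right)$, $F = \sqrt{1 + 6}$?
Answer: $9578 + 2 \sqrt{7} \approx 9583.3$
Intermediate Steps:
$F = \sqrt{7} \approx 2.6458$
$M{\left(l \right)} = -10 + 2 l$ ($M{\left(l \right)} = \left(-5 + l\right) 2 = -10 + 2 l$)
$M{\left(F \right)} + 94 \cdot 102 = \left(-10 + 2 \sqrt{7}\right) + 94 \cdot 102 = \left(-10 + 2 \sqrt{7}\right) + 9588 = 9578 + 2 \sqrt{7}$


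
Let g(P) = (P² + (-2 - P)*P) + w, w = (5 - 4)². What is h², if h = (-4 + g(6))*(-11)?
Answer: 27225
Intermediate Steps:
w = 1 (w = 1² = 1)
g(P) = 1 + P² + P*(-2 - P) (g(P) = (P² + (-2 - P)*P) + 1 = (P² + P*(-2 - P)) + 1 = 1 + P² + P*(-2 - P))
h = 165 (h = (-4 + (1 - 2*6))*(-11) = (-4 + (1 - 12))*(-11) = (-4 - 11)*(-11) = -15*(-11) = 165)
h² = 165² = 27225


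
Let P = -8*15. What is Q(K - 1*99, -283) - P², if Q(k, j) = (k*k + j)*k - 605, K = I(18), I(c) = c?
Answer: -523523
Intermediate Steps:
K = 18
P = -120
Q(k, j) = -605 + k*(j + k²) (Q(k, j) = (k² + j)*k - 605 = (j + k²)*k - 605 = k*(j + k²) - 605 = -605 + k*(j + k²))
Q(K - 1*99, -283) - P² = (-605 + (18 - 1*99)³ - 283*(18 - 1*99)) - 1*(-120)² = (-605 + (18 - 99)³ - 283*(18 - 99)) - 1*14400 = (-605 + (-81)³ - 283*(-81)) - 14400 = (-605 - 531441 + 22923) - 14400 = -509123 - 14400 = -523523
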